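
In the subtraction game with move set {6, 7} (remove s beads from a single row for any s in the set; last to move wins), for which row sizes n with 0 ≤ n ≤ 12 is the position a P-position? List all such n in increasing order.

Compute g(0), g(1), … for moves {6, 7}:
g(0) = mex{} = 0
g(1) = mex{} = 0
g(2) = mex{} = 0
g(3) = mex{} = 0
g(4) = mex{} = 0
g(5) = mex{} = 0
g(6) = mex{0} = 1
g(7) = mex{0} = 1
g(8) = mex{0} = 1
g(9) = mex{0} = 1
g(10) = mex{0} = 1
g(11) = mex{0} = 1
g(12) = mex{0,1} = 2
The P-positions (g = 0) in 0..12 are 0, 1, 2, 3, 4, 5.

0, 1, 2, 3, 4, 5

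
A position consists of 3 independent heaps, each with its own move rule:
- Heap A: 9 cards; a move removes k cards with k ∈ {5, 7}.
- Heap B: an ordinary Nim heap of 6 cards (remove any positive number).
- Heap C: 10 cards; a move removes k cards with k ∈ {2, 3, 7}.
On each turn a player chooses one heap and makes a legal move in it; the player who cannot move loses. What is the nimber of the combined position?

For heap A, compute g(0), g(1), … with moves {5, 7}:
g(0) = mex{} = 0
g(1) = mex{} = 0
g(2) = mex{} = 0
g(3) = mex{} = 0
g(4) = mex{} = 0
g(5) = mex{0} = 1
g(6) = mex{0} = 1
g(7) = mex{0} = 1
g(8) = mex{0} = 1
g(9) = mex{0} = 1
So g(9) = 1.
Heap B is a plain Nim heap of size 6, so its Grundy value is 6.
Build the Grundy sequence for heap C with g(k) = mex{g(k−s) : s ∈ {2, 3, 7}, s ≤ k}:
k:     0  1  2  3  4  5  6  7  8  9 10
g(k):  0  0  1  1  2  0  0  1  1  2  0
So g(10) = 0.
The value of a disjunctive sum is the nim-sum of the parts.
Combined value = 1 ⊕ 6 ⊕ 0 = 7.

7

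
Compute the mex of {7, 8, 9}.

0

0 is not in the set, so the mex is 0.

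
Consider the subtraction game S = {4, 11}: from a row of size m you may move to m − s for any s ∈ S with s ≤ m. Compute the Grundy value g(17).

Grundy values for subtraction set {4, 11}:
k:     0  1  2  3  4  5  6  7  8  9 10 11 12 13 14 15 16 17
g(k):  0  0  0  0  1  1  1  1  0  0  0  2  1  1  1  0  0  0
So g(17) = 0.

0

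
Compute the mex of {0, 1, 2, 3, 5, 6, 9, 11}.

4

The values 0, 1, 2, 3 are all present; 4 is the first non-negative integer missing from the set.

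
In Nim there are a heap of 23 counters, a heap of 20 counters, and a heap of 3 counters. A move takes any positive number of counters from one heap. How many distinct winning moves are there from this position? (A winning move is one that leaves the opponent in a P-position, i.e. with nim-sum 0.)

Compute the nim-sum pairwise:
23 ⊕ 20 = 3
3 ⊕ 3 = 0
The nim-sum is already 0, so every move leaves a nonzero nim-sum — there are no winning moves.

0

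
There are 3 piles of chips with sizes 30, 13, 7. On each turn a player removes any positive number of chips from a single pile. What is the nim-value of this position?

20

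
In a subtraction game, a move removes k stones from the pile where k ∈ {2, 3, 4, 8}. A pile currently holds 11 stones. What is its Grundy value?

2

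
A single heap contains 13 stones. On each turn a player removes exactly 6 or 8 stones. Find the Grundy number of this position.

Build the Grundy sequence with g(k) = mex{g(k−s) : s ∈ {6, 8}, s ≤ k}:
g(0) = mex{} = 0
g(1) = mex{} = 0
g(2) = mex{} = 0
g(3) = mex{} = 0
g(4) = mex{} = 0
g(5) = mex{} = 0
g(6) = mex{0} = 1
g(7) = mex{0} = 1
g(8) = mex{0} = 1
g(9) = mex{0} = 1
g(10) = mex{0} = 1
g(11) = mex{0} = 1
g(12) = mex{0,1} = 2
g(13) = mex{0,1} = 2
So g(13) = 2.

2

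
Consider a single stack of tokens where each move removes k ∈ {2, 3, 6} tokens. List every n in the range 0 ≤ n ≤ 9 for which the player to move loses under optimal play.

Grundy values for subtraction set {2, 3, 6}:
g(0) = mex{} = 0
g(1) = mex{} = 0
g(2) = mex{0} = 1
g(3) = mex{0} = 1
g(4) = mex{0,1} = 2
g(5) = mex{1} = 0
g(6) = mex{0,1,2} = 3
g(7) = mex{0,2} = 1
g(8) = mex{0,1,3} = 2
g(9) = mex{1,3} = 0
The P-positions (g = 0) in 0..9 are 0, 1, 5, 9.

0, 1, 5, 9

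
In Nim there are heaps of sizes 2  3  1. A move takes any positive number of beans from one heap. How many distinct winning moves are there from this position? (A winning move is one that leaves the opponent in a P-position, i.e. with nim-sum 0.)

0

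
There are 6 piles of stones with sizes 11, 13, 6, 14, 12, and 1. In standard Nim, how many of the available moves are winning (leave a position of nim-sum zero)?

3

Compute the nim-sum pairwise:
11 XOR 13 = 6
6 XOR 6 = 0
0 XOR 14 = 14
14 XOR 12 = 2
2 XOR 1 = 3
The overall nim-sum is X = 3. A pile of size p has a winning move iff p XOR X < p (reduce it to p XOR X).
  11: 11 XOR 3 = 8 < 11 — winning move (to 8).
  13: 13 XOR 3 = 14 ≥ 13 — no move.
  6: 6 XOR 3 = 5 < 6 — winning move (to 5).
  14: 14 XOR 3 = 13 < 14 — winning move (to 13).
  12: 12 XOR 3 = 15 ≥ 12 — no move.
  1: 1 XOR 3 = 2 ≥ 1 — no move.
That gives 3 winning moves.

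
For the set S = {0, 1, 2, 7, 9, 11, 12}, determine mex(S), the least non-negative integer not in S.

3

The values 0, 1, 2 are all present; 3 is the first non-negative integer missing from the set.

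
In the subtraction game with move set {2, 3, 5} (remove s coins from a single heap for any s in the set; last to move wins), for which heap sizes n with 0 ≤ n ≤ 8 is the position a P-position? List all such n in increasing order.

0, 1, 7, 8

Compute g(0), g(1), … for moves {2, 3, 5}:
g(0) = mex{} = 0
g(1) = mex{} = 0
g(2) = mex{0} = 1
g(3) = mex{0} = 1
g(4) = mex{0,1} = 2
g(5) = mex{0,1} = 2
g(6) = mex{0,1,2} = 3
g(7) = mex{1,2} = 0
g(8) = mex{1,2,3} = 0
The P-positions (g = 0) in 0..8 are 0, 1, 7, 8.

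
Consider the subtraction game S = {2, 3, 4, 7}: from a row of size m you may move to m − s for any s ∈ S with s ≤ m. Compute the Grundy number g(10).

2

Grundy values for subtraction set {2, 3, 4, 7}:
g(0) = mex{} = 0
g(1) = mex{} = 0
g(2) = mex{0} = 1
g(3) = mex{0} = 1
g(4) = mex{0,1} = 2
g(5) = mex{0,1} = 2
g(6) = mex{1,2} = 0
g(7) = mex{0,1,2} = 3
g(8) = mex{0,2} = 1
g(9) = mex{0,1,2,3} = 4
g(10) = mex{0,1,3} = 2
So g(10) = 2.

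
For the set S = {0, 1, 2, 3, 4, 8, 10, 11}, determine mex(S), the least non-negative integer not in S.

The values 0, 1, 2, 3, 4 are all present; 5 is the first non-negative integer missing from the set.

5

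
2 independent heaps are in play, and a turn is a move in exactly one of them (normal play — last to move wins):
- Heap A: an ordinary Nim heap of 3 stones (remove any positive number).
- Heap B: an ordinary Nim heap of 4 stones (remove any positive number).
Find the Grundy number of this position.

7

Heap A is a plain Nim heap of size 3, so its Grundy value is 3.
Heap B is a plain Nim heap of size 4, so its Grundy value is 4.
By the Sprague-Grundy theorem, the Grundy value of a sum of independent games is the XOR of the component values.
Combined value = 3 XOR 4 = 7.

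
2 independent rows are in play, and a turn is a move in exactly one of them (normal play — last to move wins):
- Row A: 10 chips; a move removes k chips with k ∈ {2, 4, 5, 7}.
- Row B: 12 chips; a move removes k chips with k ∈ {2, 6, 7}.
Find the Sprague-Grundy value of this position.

2

For row A, compute g(0), g(1), … with moves {2, 4, 5, 7}:
k:     0  1  2  3  4  5  6  7  8  9 10
g(k):  0  0  1  1  2  2  3  3  4  0  0
So g(10) = 0.
For row B, compute g(0), g(1), … with moves {2, 6, 7}:
g(0) = mex{} = 0
g(1) = mex{} = 0
g(2) = mex{0} = 1
g(3) = mex{0} = 1
g(4) = mex{1} = 0
g(5) = mex{1} = 0
g(6) = mex{0} = 1
g(7) = mex{0} = 1
g(8) = mex{0,1} = 2
g(9) = mex{1} = 0
g(10) = mex{0,1,2} = 3
g(11) = mex{0} = 1
g(12) = mex{0,1,3} = 2
So g(12) = 2.
The value of a disjunctive sum is the nim-sum of the parts.
Combined value = 0 XOR 2 = 2.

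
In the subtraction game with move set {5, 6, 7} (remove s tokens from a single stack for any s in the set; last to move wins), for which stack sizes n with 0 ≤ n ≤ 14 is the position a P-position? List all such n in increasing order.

0, 1, 2, 3, 4, 12, 13, 14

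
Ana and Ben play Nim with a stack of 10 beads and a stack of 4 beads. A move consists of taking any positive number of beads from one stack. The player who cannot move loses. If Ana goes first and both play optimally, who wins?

In binary:
  1010  (10)
  0100  (4)
  ----
  1110  (14)
The nim-sum is 14 ≠ 0, so this is an N-position: the player to move can win; Ana has a winning move.

Ana wins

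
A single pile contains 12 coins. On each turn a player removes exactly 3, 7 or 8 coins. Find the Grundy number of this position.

0

Build the Grundy sequence with g(k) = mex{g(k−s) : s ∈ {3, 7, 8}, s ≤ k}:
g(0) = mex{} = 0
g(1) = mex{} = 0
g(2) = mex{} = 0
g(3) = mex{0} = 1
g(4) = mex{0} = 1
g(5) = mex{0} = 1
g(6) = mex{1} = 0
g(7) = mex{0,1} = 2
g(8) = mex{0,1} = 2
g(9) = mex{0} = 1
g(10) = mex{0,1,2} = 3
g(11) = mex{1,2} = 0
g(12) = mex{1} = 0
So g(12) = 0.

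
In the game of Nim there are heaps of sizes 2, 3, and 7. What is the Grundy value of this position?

Nim-sum: 2 XOR 3 XOR 7 = 6.

6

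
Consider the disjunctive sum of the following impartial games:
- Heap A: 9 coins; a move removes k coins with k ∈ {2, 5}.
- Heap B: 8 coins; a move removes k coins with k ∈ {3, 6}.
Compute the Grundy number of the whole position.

3

For heap A, compute g(0), g(1), … with moves {2, 5}:
g(0) = mex{} = 0
g(1) = mex{} = 0
g(2) = mex{0} = 1
g(3) = mex{0} = 1
g(4) = mex{1} = 0
g(5) = mex{0,1} = 2
g(6) = mex{0} = 1
g(7) = mex{1,2} = 0
g(8) = mex{1} = 0
g(9) = mex{0} = 1
So g(9) = 1.
Grundy values for heap B (subtraction set {3, 6}):
k:     0  1  2  3  4  5  6  7  8
g(k):  0  0  0  1  1  1  2  2  2
So g(8) = 2.
By the Sprague-Grundy theorem, the Grundy value of a sum of independent games is the XOR of the component values.
Combined value = 1 ⊕ 2 = 3.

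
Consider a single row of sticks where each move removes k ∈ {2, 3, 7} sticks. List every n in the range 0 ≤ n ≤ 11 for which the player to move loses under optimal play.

0, 1, 5, 6, 10, 11

Grundy values for subtraction set {2, 3, 7}:
g(0) = mex{} = 0
g(1) = mex{} = 0
g(2) = mex{0} = 1
g(3) = mex{0} = 1
g(4) = mex{0,1} = 2
g(5) = mex{1} = 0
g(6) = mex{1,2} = 0
g(7) = mex{0,2} = 1
g(8) = mex{0} = 1
g(9) = mex{0,1} = 2
g(10) = mex{1} = 0
g(11) = mex{1,2} = 0
The P-positions (g = 0) in 0..11 are 0, 1, 5, 6, 10, 11.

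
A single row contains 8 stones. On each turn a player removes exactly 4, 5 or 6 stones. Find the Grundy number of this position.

2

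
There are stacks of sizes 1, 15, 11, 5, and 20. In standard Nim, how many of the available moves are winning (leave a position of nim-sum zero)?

1

Nim-sum: 1 ^ 15 ^ 11 ^ 5 ^ 20 = 20.
The overall nim-sum is X = 20. A stack of size p has a winning move iff p XOR X < p (reduce it to p XOR X).
  1: 1 XOR 20 = 21 ≥ 1 — no move.
  15: 15 XOR 20 = 27 ≥ 15 — no move.
  11: 11 XOR 20 = 31 ≥ 11 — no move.
  5: 5 XOR 20 = 17 ≥ 5 — no move.
  20: 20 XOR 20 = 0 < 20 — winning move (to 0).
That gives 1 winning move.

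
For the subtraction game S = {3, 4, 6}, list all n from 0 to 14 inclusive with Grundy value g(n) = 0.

Compute g(0), g(1), … for moves {3, 4, 6}:
k:     0  1  2  3  4  5  6  7  8  9 10 11 12 13 14
g(k):  0  0  0  1  1  1  2  2  2  0  0  0  1  1  1
The P-positions (g = 0) in 0..14 are 0, 1, 2, 9, 10, 11.

0, 1, 2, 9, 10, 11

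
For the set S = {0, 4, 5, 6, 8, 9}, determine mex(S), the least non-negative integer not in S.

1

0 is in the set but 1 is not, so the mex is 1.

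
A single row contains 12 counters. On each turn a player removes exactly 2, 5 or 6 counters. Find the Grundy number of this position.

0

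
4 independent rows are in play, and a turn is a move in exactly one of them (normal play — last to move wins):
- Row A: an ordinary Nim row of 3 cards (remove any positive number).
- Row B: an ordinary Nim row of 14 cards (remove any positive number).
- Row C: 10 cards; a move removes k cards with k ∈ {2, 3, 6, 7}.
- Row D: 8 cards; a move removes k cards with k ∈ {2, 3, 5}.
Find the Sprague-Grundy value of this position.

Row A is a plain Nim row of size 3, so its Grundy value is 3.
Row B is a plain Nim row of size 14, so its Grundy value is 14.
Build the Grundy sequence for row C with g(k) = mex{g(k−s) : s ∈ {2, 3, 6, 7}, s ≤ k}:
k:     0  1  2  3  4  5  6  7  8  9 10
g(k):  0  0  1  1  2  0  3  1  2  0  0
So g(10) = 0.
Grundy values for row D (subtraction set {2, 3, 5}):
k:     0  1  2  3  4  5  6  7  8
g(k):  0  0  1  1  2  2  3  0  0
So g(8) = 0.
The value of a disjunctive sum is the nim-sum of the parts.
Combined value = 3 XOR 14 XOR 0 XOR 0 = 13.

13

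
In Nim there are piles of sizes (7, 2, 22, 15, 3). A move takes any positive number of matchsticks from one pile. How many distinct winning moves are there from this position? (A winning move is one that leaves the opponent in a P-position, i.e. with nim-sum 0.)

1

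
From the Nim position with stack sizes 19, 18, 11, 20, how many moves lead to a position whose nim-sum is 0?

3

In binary:
  10011  (19)
  10010  (18)
  01011  (11)
  10100  (20)
  -----
  11110  (30)
The overall nim-sum is X = 30. A stack of size p has a winning move iff p XOR X < p (reduce it to p XOR X).
  19: 19 XOR 30 = 13 < 19 — winning move (to 13).
  18: 18 XOR 30 = 12 < 18 — winning move (to 12).
  11: 11 XOR 30 = 21 ≥ 11 — no move.
  20: 20 XOR 30 = 10 < 20 — winning move (to 10).
That gives 3 winning moves.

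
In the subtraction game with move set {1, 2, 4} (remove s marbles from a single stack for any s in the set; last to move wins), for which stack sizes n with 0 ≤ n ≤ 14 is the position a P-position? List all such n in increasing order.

0, 3, 6, 9, 12

Grundy values for subtraction set {1, 2, 4}:
k:     0  1  2  3  4  5  6  7  8  9 10 11 12 13 14
g(k):  0  1  2  0  1  2  0  1  2  0  1  2  0  1  2
The P-positions (g = 0) in 0..14 are 0, 3, 6, 9, 12.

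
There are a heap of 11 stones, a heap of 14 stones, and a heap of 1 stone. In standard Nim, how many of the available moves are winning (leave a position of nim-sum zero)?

1

Nim-sum: 11 XOR 14 XOR 1 = 4.
The overall nim-sum is X = 4. A heap of size p has a winning move iff p XOR X < p (reduce it to p XOR X).
  11: 11 XOR 4 = 15 ≥ 11 — no move.
  14: 14 XOR 4 = 10 < 14 — winning move (to 10).
  1: 1 XOR 4 = 5 ≥ 1 — no move.
That gives 1 winning move.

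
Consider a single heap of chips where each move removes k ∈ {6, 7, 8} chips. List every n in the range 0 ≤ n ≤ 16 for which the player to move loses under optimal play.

0, 1, 2, 3, 4, 5, 14, 15, 16

Build the Grundy sequence with g(k) = mex{g(k−s) : s ∈ {6, 7, 8}, s ≤ k}:
k:     0  1  2  3  4  5  6  7  8  9 10 11 12 13 14 15 16
g(k):  0  0  0  0  0  0  1  1  1  1  1  1  2  2  0  0  0
The P-positions (g = 0) in 0..16 are 0, 1, 2, 3, 4, 5, 14, 15, 16.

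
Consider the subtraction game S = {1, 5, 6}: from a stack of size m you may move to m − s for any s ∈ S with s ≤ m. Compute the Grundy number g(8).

2

Grundy values for subtraction set {1, 5, 6}:
k:     0  1  2  3  4  5  6  7  8
g(k):  0  1  0  1  0  1  2  3  2
So g(8) = 2.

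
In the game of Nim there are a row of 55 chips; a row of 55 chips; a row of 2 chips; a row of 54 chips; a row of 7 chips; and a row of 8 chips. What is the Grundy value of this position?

59

Nim-sum: 55 XOR 55 XOR 2 XOR 54 XOR 7 XOR 8 = 59.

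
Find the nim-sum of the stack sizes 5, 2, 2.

5

Nim-sum: 5 ⊕ 2 ⊕ 2 = 5.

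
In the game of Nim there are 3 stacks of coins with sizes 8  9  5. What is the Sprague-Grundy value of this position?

4

In binary:
  1000  (8)
  1001  (9)
  0101  (5)
  ----
  0100  (4)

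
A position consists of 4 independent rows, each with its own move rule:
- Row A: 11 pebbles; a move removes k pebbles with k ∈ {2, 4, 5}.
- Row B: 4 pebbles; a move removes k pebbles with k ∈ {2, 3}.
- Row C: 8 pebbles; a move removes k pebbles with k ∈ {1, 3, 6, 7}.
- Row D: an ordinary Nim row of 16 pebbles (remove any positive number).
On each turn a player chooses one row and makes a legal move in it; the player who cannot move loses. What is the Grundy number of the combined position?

18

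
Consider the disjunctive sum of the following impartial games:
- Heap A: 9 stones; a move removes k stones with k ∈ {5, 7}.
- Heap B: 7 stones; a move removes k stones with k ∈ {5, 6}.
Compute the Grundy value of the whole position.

0

Grundy values for heap A (subtraction set {5, 7}):
k:     0  1  2  3  4  5  6  7  8  9
g(k):  0  0  0  0  0  1  1  1  1  1
So g(9) = 1.
Grundy values for heap B (subtraction set {5, 6}):
g(0) = mex{} = 0
g(1) = mex{} = 0
g(2) = mex{} = 0
g(3) = mex{} = 0
g(4) = mex{} = 0
g(5) = mex{0} = 1
g(6) = mex{0} = 1
g(7) = mex{0} = 1
So g(7) = 1.
The value of a disjunctive sum is the nim-sum of the parts.
Combined value = 1 XOR 1 = 0.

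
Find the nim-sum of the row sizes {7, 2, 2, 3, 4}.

In binary:
  111  (7)
  010  (2)
  010  (2)
  011  (3)
  100  (4)
  ---
  000  (0)

0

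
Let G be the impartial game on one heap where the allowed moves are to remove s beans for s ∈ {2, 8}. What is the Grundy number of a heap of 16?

Grundy values for subtraction set {2, 8}:
k:     0  1  2  3  4  5  6  7  8  9 10 11 12 13 14 15 16
g(k):  0  0  1  1  0  0  1  1  2  2  0  0  1  1  0  0  1
So g(16) = 1.

1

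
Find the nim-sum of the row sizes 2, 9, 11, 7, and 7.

Bitwise XOR of the heap sizes:
  0010  (2)
  1001  (9)
  1011  (11)
  0111  (7)
  0111  (7)
  ----
  0000  (0)

0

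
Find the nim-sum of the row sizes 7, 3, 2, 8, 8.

6

Nim-sum: 7 XOR 3 XOR 2 XOR 8 XOR 8 = 6.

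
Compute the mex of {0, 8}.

1

0 is in the set but 1 is not, so the mex is 1.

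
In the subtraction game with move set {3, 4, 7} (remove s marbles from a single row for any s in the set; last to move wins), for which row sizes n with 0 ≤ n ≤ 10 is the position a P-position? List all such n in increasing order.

0, 1, 2, 10

Build the Grundy sequence with g(k) = mex{g(k−s) : s ∈ {3, 4, 7}, s ≤ k}:
k:     0  1  2  3  4  5  6  7  8  9 10
g(k):  0  0  0  1  1  1  2  2  2  3  0
The P-positions (g = 0) in 0..10 are 0, 1, 2, 10.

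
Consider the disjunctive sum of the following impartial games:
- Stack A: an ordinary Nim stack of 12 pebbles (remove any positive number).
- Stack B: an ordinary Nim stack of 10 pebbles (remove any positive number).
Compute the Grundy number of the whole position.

6

Stack A is a plain Nim stack of size 12, so its Grundy value is 12.
Stack B is a plain Nim stack of size 10, so its Grundy value is 10.
By the Sprague-Grundy theorem, the Grundy value of a sum of independent games is the XOR of the component values.
Combined value = 12 XOR 10 = 6.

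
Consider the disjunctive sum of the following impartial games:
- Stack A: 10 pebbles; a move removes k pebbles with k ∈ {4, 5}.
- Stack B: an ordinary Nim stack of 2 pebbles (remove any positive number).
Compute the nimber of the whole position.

Build the Grundy sequence for stack A with g(k) = mex{g(k−s) : s ∈ {4, 5}, s ≤ k}:
k:     0  1  2  3  4  5  6  7  8  9 10
g(k):  0  0  0  0  1  1  1  1  2  0  0
So g(10) = 0.
Stack B is a plain Nim stack of size 2, so its Grundy value is 2.
The value of a disjunctive sum is the nim-sum of the parts.
Combined value = 0 ⊕ 2 = 2.

2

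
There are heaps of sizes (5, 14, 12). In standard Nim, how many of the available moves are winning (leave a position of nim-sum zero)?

Compute the nim-sum pairwise:
5 ⊕ 14 = 11
11 ⊕ 12 = 7
The overall nim-sum is X = 7. A heap of size p has a winning move iff p XOR X < p (reduce it to p XOR X).
  5: 5 XOR 7 = 2 < 5 — winning move (to 2).
  14: 14 XOR 7 = 9 < 14 — winning move (to 9).
  12: 12 XOR 7 = 11 < 12 — winning move (to 11).
That gives 3 winning moves.

3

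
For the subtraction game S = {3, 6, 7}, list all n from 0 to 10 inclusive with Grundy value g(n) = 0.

Grundy values for subtraction set {3, 6, 7}:
k:     0  1  2  3  4  5  6  7  8  9 10
g(k):  0  0  0  1  1  1  2  2  2  3  0
The P-positions (g = 0) in 0..10 are 0, 1, 2, 10.

0, 1, 2, 10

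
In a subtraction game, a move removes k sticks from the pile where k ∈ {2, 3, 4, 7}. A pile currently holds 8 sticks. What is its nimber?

1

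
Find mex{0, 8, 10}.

1

0 is in the set but 1 is not, so the mex is 1.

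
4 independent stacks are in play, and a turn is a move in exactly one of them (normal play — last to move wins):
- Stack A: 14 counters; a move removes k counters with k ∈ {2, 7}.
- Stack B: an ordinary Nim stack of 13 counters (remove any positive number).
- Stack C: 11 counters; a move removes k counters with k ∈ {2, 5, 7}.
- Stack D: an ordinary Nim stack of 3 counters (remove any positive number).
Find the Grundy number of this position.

For stack A, compute g(0), g(1), … with moves {2, 7}:
k:     0  1  2  3  4  5  6  7  8  9 10 11 12 13 14
g(k):  0  0  1  1  0  0  1  1  2  0  0  1  1  0  0
So g(14) = 0.
Stack B is a plain Nim stack of size 13, so its Grundy value is 13.
Grundy values for stack C (subtraction set {2, 5, 7}):
k:     0  1  2  3  4  5  6  7  8  9 10 11
g(k):  0  0  1  1  0  2  1  3  2  2  0  3
So g(11) = 3.
Stack D is a plain Nim stack of size 3, so its Grundy value is 3.
By the Sprague-Grundy theorem, the Grundy value of a sum of independent games is the XOR of the component values.
Combined value = 0 ⊕ 13 ⊕ 3 ⊕ 3 = 13.

13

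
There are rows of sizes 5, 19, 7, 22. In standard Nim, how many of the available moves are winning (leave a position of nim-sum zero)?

Compute the nim-sum pairwise:
5 ^ 19 = 22
22 ^ 7 = 17
17 ^ 22 = 7
The overall nim-sum is X = 7. A row of size p has a winning move iff p XOR X < p (reduce it to p XOR X).
  5: 5 XOR 7 = 2 < 5 — winning move (to 2).
  19: 19 XOR 7 = 20 ≥ 19 — no move.
  7: 7 XOR 7 = 0 < 7 — winning move (to 0).
  22: 22 XOR 7 = 17 < 22 — winning move (to 17).
That gives 3 winning moves.

3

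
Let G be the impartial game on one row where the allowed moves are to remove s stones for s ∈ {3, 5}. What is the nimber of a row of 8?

Compute g(0), g(1), … for moves {3, 5}:
k:     0  1  2  3  4  5  6  7  8
g(k):  0  0  0  1  1  1  2  2  0
So g(8) = 0.

0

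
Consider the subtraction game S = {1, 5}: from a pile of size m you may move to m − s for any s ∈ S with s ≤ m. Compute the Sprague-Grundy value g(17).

1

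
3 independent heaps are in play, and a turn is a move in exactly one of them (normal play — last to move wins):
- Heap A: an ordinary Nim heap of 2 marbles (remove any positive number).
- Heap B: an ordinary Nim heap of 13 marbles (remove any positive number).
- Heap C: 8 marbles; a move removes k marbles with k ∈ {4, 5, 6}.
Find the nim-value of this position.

13

Heap A is a plain Nim heap of size 2, so its Grundy value is 2.
Heap B is a plain Nim heap of size 13, so its Grundy value is 13.
Grundy values for heap C (subtraction set {4, 5, 6}):
g(0) = mex{} = 0
g(1) = mex{} = 0
g(2) = mex{} = 0
g(3) = mex{} = 0
g(4) = mex{0} = 1
g(5) = mex{0} = 1
g(6) = mex{0} = 1
g(7) = mex{0} = 1
g(8) = mex{0,1} = 2
So g(8) = 2.
By the Sprague-Grundy theorem, the Grundy value of a sum of independent games is the XOR of the component values.
Combined value = 2 ⊕ 13 ⊕ 2 = 13.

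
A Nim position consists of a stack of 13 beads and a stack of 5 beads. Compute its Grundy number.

8

Compute the nim-sum pairwise:
13 ⊕ 5 = 8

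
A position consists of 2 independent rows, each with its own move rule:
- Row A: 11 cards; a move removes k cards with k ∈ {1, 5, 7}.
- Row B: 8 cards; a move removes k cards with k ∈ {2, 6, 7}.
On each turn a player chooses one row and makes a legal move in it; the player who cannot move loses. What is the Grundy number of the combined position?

For row A, compute g(0), g(1), … with moves {1, 5, 7}:
k:     0  1  2  3  4  5  6  7  8  9 10 11
g(k):  0  1  0  1  0  1  0  1  0  1  0  1
So g(11) = 1.
Grundy values for row B (subtraction set {2, 6, 7}):
k:     0  1  2  3  4  5  6  7  8
g(k):  0  0  1  1  0  0  1  1  2
So g(8) = 2.
By the Sprague-Grundy theorem, the Grundy value of a sum of independent games is the XOR of the component values.
Combined value = 1 XOR 2 = 3.

3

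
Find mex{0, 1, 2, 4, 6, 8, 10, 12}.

The values 0, 1, 2 are all present; 3 is the first non-negative integer missing from the set.

3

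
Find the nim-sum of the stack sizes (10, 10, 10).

10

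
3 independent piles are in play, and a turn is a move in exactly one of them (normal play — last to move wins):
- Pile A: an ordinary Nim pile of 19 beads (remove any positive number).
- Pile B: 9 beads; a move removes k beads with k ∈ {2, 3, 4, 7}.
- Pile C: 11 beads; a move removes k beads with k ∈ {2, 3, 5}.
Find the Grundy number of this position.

21

Pile A is a plain Nim pile of size 19, so its Grundy value is 19.
Build the Grundy sequence for pile B with g(k) = mex{g(k−s) : s ∈ {2, 3, 4, 7}, s ≤ k}:
k:     0  1  2  3  4  5  6  7  8  9
g(k):  0  0  1  1  2  2  0  3  1  4
So g(9) = 4.
Grundy values for pile C (subtraction set {2, 3, 5}):
g(0) = mex{} = 0
g(1) = mex{} = 0
g(2) = mex{0} = 1
g(3) = mex{0} = 1
g(4) = mex{0,1} = 2
g(5) = mex{0,1} = 2
g(6) = mex{0,1,2} = 3
g(7) = mex{1,2} = 0
g(8) = mex{1,2,3} = 0
g(9) = mex{0,2,3} = 1
g(10) = mex{0,2} = 1
g(11) = mex{0,1,3} = 2
So g(11) = 2.
The value of a disjunctive sum is the nim-sum of the parts.
Combined value = 19 ⊕ 4 ⊕ 2 = 21.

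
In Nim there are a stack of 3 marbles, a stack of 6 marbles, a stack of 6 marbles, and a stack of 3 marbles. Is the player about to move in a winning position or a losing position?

Nim-sum: 3 XOR 6 XOR 6 XOR 3 = 0.
The nim-sum is 0, so this is a P-position: the player to move is in a losing position under optimal play.

Losing position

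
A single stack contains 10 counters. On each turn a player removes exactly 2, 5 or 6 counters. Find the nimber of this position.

Compute g(0), g(1), … for moves {2, 5, 6}:
k:     0  1  2  3  4  5  6  7  8  9 10
g(k):  0  0  1  1  0  2  1  3  0  2  1
So g(10) = 1.

1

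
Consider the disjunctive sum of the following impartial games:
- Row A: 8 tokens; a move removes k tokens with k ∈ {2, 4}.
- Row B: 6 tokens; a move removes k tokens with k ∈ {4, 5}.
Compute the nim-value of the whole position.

0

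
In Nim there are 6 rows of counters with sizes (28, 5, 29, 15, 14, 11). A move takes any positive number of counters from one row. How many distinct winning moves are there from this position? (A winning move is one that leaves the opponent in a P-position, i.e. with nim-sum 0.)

5

Bitwise XOR of the heap sizes:
  11100  (28)
  00101  (5)
  11101  (29)
  01111  (15)
  01110  (14)
  01011  (11)
  -----
  01110  (14)
The overall nim-sum is X = 14. A row of size p has a winning move iff p XOR X < p (reduce it to p XOR X).
  28: 28 XOR 14 = 18 < 28 — winning move (to 18).
  5: 5 XOR 14 = 11 ≥ 5 — no move.
  29: 29 XOR 14 = 19 < 29 — winning move (to 19).
  15: 15 XOR 14 = 1 < 15 — winning move (to 1).
  14: 14 XOR 14 = 0 < 14 — winning move (to 0).
  11: 11 XOR 14 = 5 < 11 — winning move (to 5).
That gives 5 winning moves.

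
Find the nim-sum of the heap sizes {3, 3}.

0

Write each in binary and XOR column by column:
  11  (3)
  11  (3)
  --
  00  (0)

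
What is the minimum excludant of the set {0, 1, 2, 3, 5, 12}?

4

The values 0, 1, 2, 3 are all present; 4 is the first non-negative integer missing from the set.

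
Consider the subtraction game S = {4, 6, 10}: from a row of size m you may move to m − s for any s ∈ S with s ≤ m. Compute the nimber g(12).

Build the Grundy sequence with g(k) = mex{g(k−s) : s ∈ {4, 6, 10}, s ≤ k}:
k:     0  1  2  3  4  5  6  7  8  9 10 11 12
g(k):  0  0  0  0  1  1  1  1  2  2  2  2  3
So g(12) = 3.

3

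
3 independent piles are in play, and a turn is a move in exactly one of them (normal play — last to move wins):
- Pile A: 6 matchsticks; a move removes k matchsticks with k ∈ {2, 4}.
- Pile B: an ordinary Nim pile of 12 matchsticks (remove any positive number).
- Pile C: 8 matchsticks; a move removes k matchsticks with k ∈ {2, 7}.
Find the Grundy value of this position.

14

Grundy values for pile A (subtraction set {2, 4}):
k:     0  1  2  3  4  5  6
g(k):  0  0  1  1  2  2  0
So g(6) = 0.
Pile B is a plain Nim pile of size 12, so its Grundy value is 12.
Build the Grundy sequence for pile C with g(k) = mex{g(k−s) : s ∈ {2, 7}, s ≤ k}:
k:     0  1  2  3  4  5  6  7  8
g(k):  0  0  1  1  0  0  1  1  2
So g(8) = 2.
By the Sprague-Grundy theorem, the Grundy value of a sum of independent games is the XOR of the component values.
Combined value = 0 XOR 12 XOR 2 = 14.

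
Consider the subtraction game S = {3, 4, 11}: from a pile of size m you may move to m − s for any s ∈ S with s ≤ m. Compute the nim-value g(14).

0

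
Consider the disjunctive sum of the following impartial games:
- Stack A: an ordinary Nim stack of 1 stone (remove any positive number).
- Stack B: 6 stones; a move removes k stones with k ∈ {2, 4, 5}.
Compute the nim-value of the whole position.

2

Stack A is a plain Nim stack of size 1, so its Grundy value is 1.
Grundy values for stack B (subtraction set {2, 4, 5}):
g(0) = mex{} = 0
g(1) = mex{} = 0
g(2) = mex{0} = 1
g(3) = mex{0} = 1
g(4) = mex{0,1} = 2
g(5) = mex{0,1} = 2
g(6) = mex{0,1,2} = 3
So g(6) = 3.
By the Sprague-Grundy theorem, the Grundy value of a sum of independent games is the XOR of the component values.
Combined value = 1 ⊕ 3 = 2.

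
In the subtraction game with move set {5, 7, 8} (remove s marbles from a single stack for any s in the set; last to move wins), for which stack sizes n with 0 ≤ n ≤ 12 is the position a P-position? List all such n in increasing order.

0, 1, 2, 3, 4

Build the Grundy sequence with g(k) = mex{g(k−s) : s ∈ {5, 7, 8}, s ≤ k}:
k:     0  1  2  3  4  5  6  7  8  9 10 11 12
g(k):  0  0  0  0  0  1  1  1  1  1  2  2  2
The P-positions (g = 0) in 0..12 are 0, 1, 2, 3, 4.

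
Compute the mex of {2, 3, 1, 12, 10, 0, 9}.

4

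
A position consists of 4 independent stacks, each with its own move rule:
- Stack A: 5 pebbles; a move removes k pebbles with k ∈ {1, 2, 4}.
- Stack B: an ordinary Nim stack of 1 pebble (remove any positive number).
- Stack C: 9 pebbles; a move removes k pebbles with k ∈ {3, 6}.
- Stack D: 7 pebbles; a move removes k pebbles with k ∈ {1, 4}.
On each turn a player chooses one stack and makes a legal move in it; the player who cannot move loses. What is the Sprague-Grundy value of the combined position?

3

Build the Grundy sequence for stack A with g(k) = mex{g(k−s) : s ∈ {1, 2, 4}, s ≤ k}:
k:     0  1  2  3  4  5
g(k):  0  1  2  0  1  2
So g(5) = 2.
Stack B is a plain Nim stack of size 1, so its Grundy value is 1.
Grundy values for stack C (subtraction set {3, 6}):
g(0) = mex{} = 0
g(1) = mex{} = 0
g(2) = mex{} = 0
g(3) = mex{0} = 1
g(4) = mex{0} = 1
g(5) = mex{0} = 1
g(6) = mex{0,1} = 2
g(7) = mex{0,1} = 2
g(8) = mex{0,1} = 2
g(9) = mex{1,2} = 0
So g(9) = 0.
Grundy values for stack D (subtraction set {1, 4}):
k:     0  1  2  3  4  5  6  7
g(k):  0  1  0  1  2  0  1  0
So g(7) = 0.
By the Sprague-Grundy theorem, the Grundy value of a sum of independent games is the XOR of the component values.
Combined value = 2 XOR 1 XOR 0 XOR 0 = 3.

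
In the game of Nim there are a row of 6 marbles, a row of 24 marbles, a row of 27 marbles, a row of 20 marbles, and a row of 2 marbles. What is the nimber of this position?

19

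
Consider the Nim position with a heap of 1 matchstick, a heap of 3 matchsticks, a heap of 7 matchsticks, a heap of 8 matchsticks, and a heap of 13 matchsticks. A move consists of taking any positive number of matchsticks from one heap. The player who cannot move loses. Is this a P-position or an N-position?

P-position

Bitwise XOR of the heap sizes:
  0001  (1)
  0011  (3)
  0111  (7)
  1000  (8)
  1101  (13)
  ----
  0000  (0)
The nim-sum is 0, so this is a P-position: the player to move is in a losing position under optimal play.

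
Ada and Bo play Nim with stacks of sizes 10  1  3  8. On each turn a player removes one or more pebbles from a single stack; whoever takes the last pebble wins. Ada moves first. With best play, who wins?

Bo wins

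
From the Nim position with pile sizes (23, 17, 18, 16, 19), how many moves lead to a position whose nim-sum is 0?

5

Compute the nim-sum pairwise:
23 ^ 17 = 6
6 ^ 18 = 20
20 ^ 16 = 4
4 ^ 19 = 23
The overall nim-sum is X = 23. A pile of size p has a winning move iff p XOR X < p (reduce it to p XOR X).
  23: 23 XOR 23 = 0 < 23 — winning move (to 0).
  17: 17 XOR 23 = 6 < 17 — winning move (to 6).
  18: 18 XOR 23 = 5 < 18 — winning move (to 5).
  16: 16 XOR 23 = 7 < 16 — winning move (to 7).
  19: 19 XOR 23 = 4 < 19 — winning move (to 4).
That gives 5 winning moves.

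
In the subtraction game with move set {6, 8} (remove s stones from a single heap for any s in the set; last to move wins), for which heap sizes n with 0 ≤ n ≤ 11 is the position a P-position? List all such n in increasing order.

Grundy values for subtraction set {6, 8}:
g(0) = mex{} = 0
g(1) = mex{} = 0
g(2) = mex{} = 0
g(3) = mex{} = 0
g(4) = mex{} = 0
g(5) = mex{} = 0
g(6) = mex{0} = 1
g(7) = mex{0} = 1
g(8) = mex{0} = 1
g(9) = mex{0} = 1
g(10) = mex{0} = 1
g(11) = mex{0} = 1
The P-positions (g = 0) in 0..11 are 0, 1, 2, 3, 4, 5.

0, 1, 2, 3, 4, 5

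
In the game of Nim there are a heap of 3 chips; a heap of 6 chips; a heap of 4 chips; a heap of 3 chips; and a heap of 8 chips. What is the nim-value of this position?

Nim-sum: 3 ⊕ 6 ⊕ 4 ⊕ 3 ⊕ 8 = 10.

10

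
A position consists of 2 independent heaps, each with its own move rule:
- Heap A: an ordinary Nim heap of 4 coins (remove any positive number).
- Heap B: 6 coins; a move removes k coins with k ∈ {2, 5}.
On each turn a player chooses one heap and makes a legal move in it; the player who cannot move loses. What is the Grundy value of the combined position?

5

Heap A is a plain Nim heap of size 4, so its Grundy value is 4.
For heap B, compute g(0), g(1), … with moves {2, 5}:
k:     0  1  2  3  4  5  6
g(k):  0  0  1  1  0  2  1
So g(6) = 1.
By the Sprague-Grundy theorem, the Grundy value of a sum of independent games is the XOR of the component values.
Combined value = 4 ⊕ 1 = 5.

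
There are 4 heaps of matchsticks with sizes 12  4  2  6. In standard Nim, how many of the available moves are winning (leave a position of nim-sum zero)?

1

Compute the nim-sum pairwise:
12 ^ 4 = 8
8 ^ 2 = 10
10 ^ 6 = 12
The overall nim-sum is X = 12. A heap of size p has a winning move iff p XOR X < p (reduce it to p XOR X).
  12: 12 XOR 12 = 0 < 12 — winning move (to 0).
  4: 4 XOR 12 = 8 ≥ 4 — no move.
  2: 2 XOR 12 = 14 ≥ 2 — no move.
  6: 6 XOR 12 = 10 ≥ 6 — no move.
That gives 1 winning move.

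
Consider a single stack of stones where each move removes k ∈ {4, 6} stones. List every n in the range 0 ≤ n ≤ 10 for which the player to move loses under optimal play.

0, 1, 2, 3, 10

Build the Grundy sequence with g(k) = mex{g(k−s) : s ∈ {4, 6}, s ≤ k}:
k:     0  1  2  3  4  5  6  7  8  9 10
g(k):  0  0  0  0  1  1  1  1  2  2  0
The P-positions (g = 0) in 0..10 are 0, 1, 2, 3, 10.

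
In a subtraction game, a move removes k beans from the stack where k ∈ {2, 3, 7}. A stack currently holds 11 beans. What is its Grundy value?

Grundy values for subtraction set {2, 3, 7}:
k:     0  1  2  3  4  5  6  7  8  9 10 11
g(k):  0  0  1  1  2  0  0  1  1  2  0  0
So g(11) = 0.

0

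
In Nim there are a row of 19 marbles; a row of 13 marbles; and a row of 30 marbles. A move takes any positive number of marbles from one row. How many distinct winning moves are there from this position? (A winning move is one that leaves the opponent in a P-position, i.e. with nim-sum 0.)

0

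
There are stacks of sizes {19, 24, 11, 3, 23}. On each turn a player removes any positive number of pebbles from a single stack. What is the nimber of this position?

Compute the nim-sum pairwise:
19 ^ 24 = 11
11 ^ 11 = 0
0 ^ 3 = 3
3 ^ 23 = 20

20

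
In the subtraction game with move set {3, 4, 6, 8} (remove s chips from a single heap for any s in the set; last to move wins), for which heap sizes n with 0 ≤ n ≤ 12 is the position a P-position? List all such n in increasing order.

0, 1, 2, 11, 12

Build the Grundy sequence with g(k) = mex{g(k−s) : s ∈ {3, 4, 6, 8}, s ≤ k}:
g(0) = mex{} = 0
g(1) = mex{} = 0
g(2) = mex{} = 0
g(3) = mex{0} = 1
g(4) = mex{0} = 1
g(5) = mex{0} = 1
g(6) = mex{0,1} = 2
g(7) = mex{0,1} = 2
g(8) = mex{0,1} = 2
g(9) = mex{0,1,2} = 3
g(10) = mex{0,1,2} = 3
g(11) = mex{1,2} = 0
g(12) = mex{1,2,3} = 0
The P-positions (g = 0) in 0..12 are 0, 1, 2, 11, 12.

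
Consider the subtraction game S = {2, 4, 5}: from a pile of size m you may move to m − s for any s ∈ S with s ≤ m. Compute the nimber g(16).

1

Build the Grundy sequence with g(k) = mex{g(k−s) : s ∈ {2, 4, 5}, s ≤ k}:
k:     0  1  2  3  4  5  6  7  8  9 10 11 12 13 14 15 16
g(k):  0  0  1  1  2  2  3  0  0  1  1  2  2  3  0  0  1
So g(16) = 1.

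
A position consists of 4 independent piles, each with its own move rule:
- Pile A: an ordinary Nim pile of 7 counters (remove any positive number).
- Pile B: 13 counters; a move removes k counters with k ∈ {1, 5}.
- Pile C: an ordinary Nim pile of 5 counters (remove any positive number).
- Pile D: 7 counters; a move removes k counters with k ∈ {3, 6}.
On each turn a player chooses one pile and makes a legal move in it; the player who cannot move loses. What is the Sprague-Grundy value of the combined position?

Pile A is a plain Nim pile of size 7, so its Grundy value is 7.
Build the Grundy sequence for pile B with g(k) = mex{g(k−s) : s ∈ {1, 5}, s ≤ k}:
g(0) = mex{} = 0
g(1) = mex{0} = 1
g(2) = mex{1} = 0
g(3) = mex{0} = 1
g(4) = mex{1} = 0
g(5) = mex{0} = 1
g(6) = mex{1} = 0
g(7) = mex{0} = 1
g(8) = mex{1} = 0
g(9) = mex{0} = 1
g(10) = mex{1} = 0
g(11) = mex{0} = 1
g(12) = mex{1} = 0
g(13) = mex{0} = 1
So g(13) = 1.
Pile C is a plain Nim pile of size 5, so its Grundy value is 5.
For pile D, compute g(0), g(1), … with moves {3, 6}:
g(0) = mex{} = 0
g(1) = mex{} = 0
g(2) = mex{} = 0
g(3) = mex{0} = 1
g(4) = mex{0} = 1
g(5) = mex{0} = 1
g(6) = mex{0,1} = 2
g(7) = mex{0,1} = 2
So g(7) = 2.
By the Sprague-Grundy theorem, the Grundy value of a sum of independent games is the XOR of the component values.
Combined value = 7 XOR 1 XOR 5 XOR 2 = 1.

1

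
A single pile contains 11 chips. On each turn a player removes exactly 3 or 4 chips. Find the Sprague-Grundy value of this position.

Build the Grundy sequence with g(k) = mex{g(k−s) : s ∈ {3, 4}, s ≤ k}:
g(0) = mex{} = 0
g(1) = mex{} = 0
g(2) = mex{} = 0
g(3) = mex{0} = 1
g(4) = mex{0} = 1
g(5) = mex{0} = 1
g(6) = mex{0,1} = 2
g(7) = mex{1} = 0
g(8) = mex{1} = 0
g(9) = mex{1,2} = 0
g(10) = mex{0,2} = 1
g(11) = mex{0} = 1
So g(11) = 1.

1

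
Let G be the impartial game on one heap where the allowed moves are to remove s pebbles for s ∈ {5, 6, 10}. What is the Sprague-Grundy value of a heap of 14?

Grundy values for subtraction set {5, 6, 10}:
g(0) = mex{} = 0
g(1) = mex{} = 0
g(2) = mex{} = 0
g(3) = mex{} = 0
g(4) = mex{} = 0
g(5) = mex{0} = 1
g(6) = mex{0} = 1
g(7) = mex{0} = 1
g(8) = mex{0} = 1
g(9) = mex{0} = 1
g(10) = mex{0,1} = 2
g(11) = mex{0,1} = 2
g(12) = mex{0,1} = 2
g(13) = mex{0,1} = 2
g(14) = mex{0,1} = 2
So g(14) = 2.

2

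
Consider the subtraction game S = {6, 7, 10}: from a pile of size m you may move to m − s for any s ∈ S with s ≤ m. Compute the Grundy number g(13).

2

Build the Grundy sequence with g(k) = mex{g(k−s) : s ∈ {6, 7, 10}, s ≤ k}:
g(0) = mex{} = 0
g(1) = mex{} = 0
g(2) = mex{} = 0
g(3) = mex{} = 0
g(4) = mex{} = 0
g(5) = mex{} = 0
g(6) = mex{0} = 1
g(7) = mex{0} = 1
g(8) = mex{0} = 1
g(9) = mex{0} = 1
g(10) = mex{0} = 1
g(11) = mex{0} = 1
g(12) = mex{0,1} = 2
g(13) = mex{0,1} = 2
So g(13) = 2.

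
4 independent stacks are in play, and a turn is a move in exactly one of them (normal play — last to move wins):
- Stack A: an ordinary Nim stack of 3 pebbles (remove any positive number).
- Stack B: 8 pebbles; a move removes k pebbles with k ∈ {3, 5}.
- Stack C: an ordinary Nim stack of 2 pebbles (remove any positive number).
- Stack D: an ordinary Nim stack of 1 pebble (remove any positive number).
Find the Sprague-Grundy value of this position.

Stack A is a plain Nim stack of size 3, so its Grundy value is 3.
Build the Grundy sequence for stack B with g(k) = mex{g(k−s) : s ∈ {3, 5}, s ≤ k}:
g(0) = mex{} = 0
g(1) = mex{} = 0
g(2) = mex{} = 0
g(3) = mex{0} = 1
g(4) = mex{0} = 1
g(5) = mex{0} = 1
g(6) = mex{0,1} = 2
g(7) = mex{0,1} = 2
g(8) = mex{1} = 0
So g(8) = 0.
Stack C is a plain Nim stack of size 2, so its Grundy value is 2.
Stack D is a plain Nim stack of size 1, so its Grundy value is 1.
By the Sprague-Grundy theorem, the Grundy value of a sum of independent games is the XOR of the component values.
Combined value = 3 ⊕ 0 ⊕ 2 ⊕ 1 = 0.

0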